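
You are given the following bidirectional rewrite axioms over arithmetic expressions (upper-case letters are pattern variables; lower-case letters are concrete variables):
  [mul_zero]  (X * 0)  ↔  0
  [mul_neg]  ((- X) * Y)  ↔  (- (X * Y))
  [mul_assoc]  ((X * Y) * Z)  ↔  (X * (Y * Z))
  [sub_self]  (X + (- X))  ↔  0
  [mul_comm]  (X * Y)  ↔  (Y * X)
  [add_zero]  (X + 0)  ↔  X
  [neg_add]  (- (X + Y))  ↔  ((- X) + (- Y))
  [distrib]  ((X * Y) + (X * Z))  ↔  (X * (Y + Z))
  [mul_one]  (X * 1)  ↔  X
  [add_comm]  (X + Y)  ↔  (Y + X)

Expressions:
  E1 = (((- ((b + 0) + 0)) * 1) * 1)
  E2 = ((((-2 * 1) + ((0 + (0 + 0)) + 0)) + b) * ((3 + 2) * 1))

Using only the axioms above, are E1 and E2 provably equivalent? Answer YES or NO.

NO

Every axiom is a valid identity, so a rewrite proof would force E1 and E2 to agree under every assignment.
At b=0: E1 = 0 but E2 = -10; they differ, so no derivation exists.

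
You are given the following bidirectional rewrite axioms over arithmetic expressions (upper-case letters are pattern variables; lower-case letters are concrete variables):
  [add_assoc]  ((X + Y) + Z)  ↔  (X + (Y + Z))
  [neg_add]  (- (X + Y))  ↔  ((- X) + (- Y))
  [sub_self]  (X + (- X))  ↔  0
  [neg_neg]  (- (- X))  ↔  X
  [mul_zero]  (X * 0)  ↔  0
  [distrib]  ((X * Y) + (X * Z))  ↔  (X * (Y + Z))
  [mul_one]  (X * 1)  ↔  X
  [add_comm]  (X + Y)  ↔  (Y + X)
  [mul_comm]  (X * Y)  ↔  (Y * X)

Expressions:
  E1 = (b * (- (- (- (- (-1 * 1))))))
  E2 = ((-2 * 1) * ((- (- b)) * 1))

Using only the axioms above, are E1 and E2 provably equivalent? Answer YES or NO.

The axioms are sound identities: if E1 ↔* E2 then E1 and E2 evaluate identically under any assignment.
Under b=1: E1 evaluates to -1, E2 to -2. Distinct ⇒ no rewrite sequence connects them.

NO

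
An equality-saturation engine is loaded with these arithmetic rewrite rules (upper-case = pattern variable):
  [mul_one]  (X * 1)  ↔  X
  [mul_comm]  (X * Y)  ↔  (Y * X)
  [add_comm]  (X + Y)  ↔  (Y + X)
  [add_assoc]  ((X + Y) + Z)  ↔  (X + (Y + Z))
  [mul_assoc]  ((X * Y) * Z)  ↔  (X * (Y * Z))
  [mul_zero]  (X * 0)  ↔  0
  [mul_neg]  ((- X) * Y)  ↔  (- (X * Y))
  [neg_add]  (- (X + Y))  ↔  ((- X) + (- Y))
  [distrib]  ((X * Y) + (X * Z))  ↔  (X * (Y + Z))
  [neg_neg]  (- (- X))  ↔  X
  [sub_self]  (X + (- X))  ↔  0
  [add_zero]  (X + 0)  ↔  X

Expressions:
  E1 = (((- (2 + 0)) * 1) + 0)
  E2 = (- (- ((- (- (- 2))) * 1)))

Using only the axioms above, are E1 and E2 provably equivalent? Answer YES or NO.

YES

1. [add_zero →] (((- (2 + 0)) * 1) + 0)  →  ((- (2 + 0)) * 1)
2. [add_zero →] (2 + 0)  →  2;  E1 = ((- 2) * 1)
3. [mul_one →] ((- 2) * 1)  →  (- 2)
4. [neg_neg ←] 2  →  (- (- 2));  E1 = (- (- (- 2)))
5. [neg_neg ←] 2  →  (- (- 2));  E1 = (- (- (- (- (- 2)))))
6. [mul_one ←] (- (- (- 2)))  →  ((- (- (- 2))) * 1);  this is E2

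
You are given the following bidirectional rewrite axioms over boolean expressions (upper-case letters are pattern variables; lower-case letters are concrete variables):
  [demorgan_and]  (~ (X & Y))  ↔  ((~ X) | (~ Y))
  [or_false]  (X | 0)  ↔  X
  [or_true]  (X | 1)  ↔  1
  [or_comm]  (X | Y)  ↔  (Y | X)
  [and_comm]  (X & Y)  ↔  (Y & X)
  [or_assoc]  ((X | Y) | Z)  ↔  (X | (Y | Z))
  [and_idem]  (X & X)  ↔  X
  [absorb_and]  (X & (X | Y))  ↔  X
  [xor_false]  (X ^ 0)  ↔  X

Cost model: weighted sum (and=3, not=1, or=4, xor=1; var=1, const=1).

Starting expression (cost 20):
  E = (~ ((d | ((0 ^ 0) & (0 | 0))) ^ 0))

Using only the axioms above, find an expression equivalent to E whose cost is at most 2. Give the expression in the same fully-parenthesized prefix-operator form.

(1) ((d | ((0 ^ 0) & (0 | 0))) ^ 0)  =[xor_false →]=  (d | ((0 ^ 0) & (0 | 0)))    ⊢ (~ (d | ((0 ^ 0) & (0 | 0))))
(2) (0 ^ 0)  =[xor_false →]=  0    ⊢ (~ (d | (0 & (0 | 0))))
(3) (0 & (0 | 0))  =[absorb_and →]=  0    ⊢ (~ (d | 0))
(4) (d | 0)  =[or_false →]=  d    ⊢ cost 2, within 2

(~ d)   [cost 2]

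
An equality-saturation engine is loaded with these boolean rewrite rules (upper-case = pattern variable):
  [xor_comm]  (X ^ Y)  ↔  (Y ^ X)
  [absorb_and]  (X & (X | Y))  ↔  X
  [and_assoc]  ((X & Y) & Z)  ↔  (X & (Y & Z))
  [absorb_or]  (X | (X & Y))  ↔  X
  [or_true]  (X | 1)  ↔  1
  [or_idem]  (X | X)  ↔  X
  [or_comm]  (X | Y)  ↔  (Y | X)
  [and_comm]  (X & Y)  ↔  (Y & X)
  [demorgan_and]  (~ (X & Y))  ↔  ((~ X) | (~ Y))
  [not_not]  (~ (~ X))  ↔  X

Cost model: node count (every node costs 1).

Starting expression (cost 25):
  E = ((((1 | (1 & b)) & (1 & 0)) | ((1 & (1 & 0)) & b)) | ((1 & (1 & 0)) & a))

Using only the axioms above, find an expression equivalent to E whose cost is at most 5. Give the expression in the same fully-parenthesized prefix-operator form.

step 1: absorb_or (→) rewrites (1 | (1 & b)) into 1, now (((1 & (1 & 0)) | ((1 & (1 & 0)) & b)) | ((1 & (1 & 0)) & a))
step 2: absorb_or (→) rewrites ((1 & (1 & 0)) | ((1 & (1 & 0)) & b)) into (1 & (1 & 0)), now ((1 & (1 & 0)) | ((1 & (1 & 0)) & a))
step 3: absorb_or (→) rewrites ((1 & (1 & 0)) | ((1 & (1 & 0)) & a)) into (1 & (1 & 0)), reaching cost 5 (bound 5)

(1 & (1 & 0))   [cost 5]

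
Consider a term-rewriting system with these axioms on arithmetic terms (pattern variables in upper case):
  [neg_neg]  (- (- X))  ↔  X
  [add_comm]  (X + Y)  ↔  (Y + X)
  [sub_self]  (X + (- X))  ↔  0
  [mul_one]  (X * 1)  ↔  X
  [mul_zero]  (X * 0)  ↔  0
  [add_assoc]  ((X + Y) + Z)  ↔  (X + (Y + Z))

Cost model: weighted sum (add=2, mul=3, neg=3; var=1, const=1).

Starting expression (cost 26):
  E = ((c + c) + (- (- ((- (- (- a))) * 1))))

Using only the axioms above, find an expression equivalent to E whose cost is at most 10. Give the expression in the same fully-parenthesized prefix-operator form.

1. [neg_neg →] (- (- ((- (- (- a))) * 1)))  →  ((- (- (- a))) * 1);  E = ((c + c) + ((- (- (- a))) * 1))
2. [neg_neg →] (- (- a))  →  a;  E = ((c + c) + ((- a) * 1))
3. [mul_one →] ((- a) * 1)  →  (- a);  cost 10 ≤ 10, done

((c + c) + (- a))   [cost 10]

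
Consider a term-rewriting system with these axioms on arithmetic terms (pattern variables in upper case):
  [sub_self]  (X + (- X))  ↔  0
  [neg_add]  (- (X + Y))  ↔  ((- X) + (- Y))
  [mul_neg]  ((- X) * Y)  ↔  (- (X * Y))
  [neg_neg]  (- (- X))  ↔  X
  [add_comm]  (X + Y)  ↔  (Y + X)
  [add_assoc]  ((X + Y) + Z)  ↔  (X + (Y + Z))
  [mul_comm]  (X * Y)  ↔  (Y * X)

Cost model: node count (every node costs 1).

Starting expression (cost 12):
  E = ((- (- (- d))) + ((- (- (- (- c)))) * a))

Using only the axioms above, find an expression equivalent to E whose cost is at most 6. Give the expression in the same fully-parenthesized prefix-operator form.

((- d) + (c * a))   [cost 6]

1. [neg_neg →] (- (- (- (- c))))  →  (- (- c));  E = ((- (- (- d))) + ((- (- c)) * a))
2. [neg_neg →] (- (- (- d)))  →  (- d);  E = ((- d) + ((- (- c)) * a))
3. [neg_neg →] (- (- c))  →  c;  cost 6 ≤ 6, done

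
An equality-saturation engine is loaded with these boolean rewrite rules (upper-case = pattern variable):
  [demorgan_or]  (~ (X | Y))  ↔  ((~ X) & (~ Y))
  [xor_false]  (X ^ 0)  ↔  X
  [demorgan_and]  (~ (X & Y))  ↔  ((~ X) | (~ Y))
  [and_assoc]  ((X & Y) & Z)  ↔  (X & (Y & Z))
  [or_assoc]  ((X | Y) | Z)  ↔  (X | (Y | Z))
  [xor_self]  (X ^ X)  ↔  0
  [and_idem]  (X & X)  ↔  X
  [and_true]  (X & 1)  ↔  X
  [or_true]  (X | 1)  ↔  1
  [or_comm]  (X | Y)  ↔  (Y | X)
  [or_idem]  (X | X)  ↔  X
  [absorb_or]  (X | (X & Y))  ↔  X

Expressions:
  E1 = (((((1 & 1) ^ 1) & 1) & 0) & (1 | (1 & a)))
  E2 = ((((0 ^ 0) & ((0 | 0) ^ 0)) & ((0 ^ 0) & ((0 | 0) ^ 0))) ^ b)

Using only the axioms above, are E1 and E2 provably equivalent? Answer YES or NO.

NO

The axioms are sound identities: if E1 ↔* E2 then E1 and E2 evaluate identically under any assignment.
Under a=0, b=1: E1 evaluates to 0, E2 to 1. Distinct ⇒ no rewrite sequence connects them.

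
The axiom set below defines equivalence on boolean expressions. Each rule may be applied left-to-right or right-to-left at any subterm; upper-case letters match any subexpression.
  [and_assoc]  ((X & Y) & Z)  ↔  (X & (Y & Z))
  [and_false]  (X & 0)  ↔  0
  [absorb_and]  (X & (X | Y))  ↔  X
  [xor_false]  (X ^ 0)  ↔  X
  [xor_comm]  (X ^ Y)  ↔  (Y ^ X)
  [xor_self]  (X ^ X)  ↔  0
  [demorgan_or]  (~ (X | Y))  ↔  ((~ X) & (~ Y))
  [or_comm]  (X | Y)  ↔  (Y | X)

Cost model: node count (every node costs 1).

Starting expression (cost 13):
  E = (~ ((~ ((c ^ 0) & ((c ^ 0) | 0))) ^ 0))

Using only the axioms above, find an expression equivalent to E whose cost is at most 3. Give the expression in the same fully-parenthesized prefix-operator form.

1. [absorb_and →] ((c ^ 0) & ((c ^ 0) | 0))  →  (c ^ 0);  E = (~ ((~ (c ^ 0)) ^ 0))
2. [xor_false →] ((~ (c ^ 0)) ^ 0)  →  (~ (c ^ 0));  E = (~ (~ (c ^ 0)))
3. [xor_false →] (c ^ 0)  →  c;  cost 3 ≤ 3, done

(~ (~ c))   [cost 3]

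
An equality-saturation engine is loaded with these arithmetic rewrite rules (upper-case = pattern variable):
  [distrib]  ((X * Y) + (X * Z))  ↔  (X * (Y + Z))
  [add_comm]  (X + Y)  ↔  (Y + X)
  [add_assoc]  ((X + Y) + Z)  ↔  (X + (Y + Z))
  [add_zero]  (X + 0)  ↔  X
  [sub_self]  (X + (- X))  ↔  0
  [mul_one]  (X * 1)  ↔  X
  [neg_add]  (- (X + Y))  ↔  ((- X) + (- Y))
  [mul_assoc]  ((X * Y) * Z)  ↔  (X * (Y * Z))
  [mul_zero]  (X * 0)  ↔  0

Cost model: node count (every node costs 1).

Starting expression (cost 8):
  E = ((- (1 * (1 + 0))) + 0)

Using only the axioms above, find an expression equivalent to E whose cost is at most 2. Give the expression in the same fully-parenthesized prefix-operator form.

(- 1)   [cost 2]

step 1: add_zero (→) rewrites (1 + 0) into 1, now ((- (1 * 1)) + 0)
step 2: add_zero (→) rewrites ((- (1 * 1)) + 0) into (- (1 * 1))
step 3: mul_one (→) rewrites (1 * 1) into 1, reaching cost 2 (bound 2)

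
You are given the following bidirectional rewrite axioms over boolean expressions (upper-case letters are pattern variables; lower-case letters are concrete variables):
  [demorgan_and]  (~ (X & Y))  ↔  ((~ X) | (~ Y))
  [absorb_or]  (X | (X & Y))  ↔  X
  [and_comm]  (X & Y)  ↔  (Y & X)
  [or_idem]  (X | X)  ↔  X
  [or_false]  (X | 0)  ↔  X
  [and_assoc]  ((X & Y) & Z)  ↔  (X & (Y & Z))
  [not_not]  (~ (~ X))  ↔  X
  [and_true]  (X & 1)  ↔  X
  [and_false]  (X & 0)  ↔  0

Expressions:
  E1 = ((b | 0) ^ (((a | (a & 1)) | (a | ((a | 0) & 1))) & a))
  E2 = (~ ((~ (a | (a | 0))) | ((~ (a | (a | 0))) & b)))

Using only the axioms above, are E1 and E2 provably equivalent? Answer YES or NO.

The axioms are sound identities: if E1 ↔* E2 then E1 and E2 evaluate identically under any assignment.
Under a=0, b=1: E1 evaluates to 1, E2 to 0. Distinct ⇒ no rewrite sequence connects them.

NO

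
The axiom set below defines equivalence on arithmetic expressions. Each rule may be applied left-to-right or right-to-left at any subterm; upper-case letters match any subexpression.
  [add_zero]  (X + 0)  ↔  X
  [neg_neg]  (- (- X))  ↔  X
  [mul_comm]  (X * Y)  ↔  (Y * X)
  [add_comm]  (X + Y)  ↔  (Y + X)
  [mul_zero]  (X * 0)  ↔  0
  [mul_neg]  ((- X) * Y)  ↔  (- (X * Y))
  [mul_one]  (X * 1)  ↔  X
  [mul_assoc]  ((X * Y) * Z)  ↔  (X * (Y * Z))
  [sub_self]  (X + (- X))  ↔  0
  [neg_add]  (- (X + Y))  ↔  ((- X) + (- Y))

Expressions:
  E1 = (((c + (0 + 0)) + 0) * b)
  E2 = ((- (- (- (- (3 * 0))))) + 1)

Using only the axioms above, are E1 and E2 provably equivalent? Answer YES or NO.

The axioms are sound identities: if E1 ↔* E2 then E1 and E2 evaluate identically under any assignment.
Under b=0, c=0: E1 evaluates to 0, E2 to 1. Distinct ⇒ no rewrite sequence connects them.

NO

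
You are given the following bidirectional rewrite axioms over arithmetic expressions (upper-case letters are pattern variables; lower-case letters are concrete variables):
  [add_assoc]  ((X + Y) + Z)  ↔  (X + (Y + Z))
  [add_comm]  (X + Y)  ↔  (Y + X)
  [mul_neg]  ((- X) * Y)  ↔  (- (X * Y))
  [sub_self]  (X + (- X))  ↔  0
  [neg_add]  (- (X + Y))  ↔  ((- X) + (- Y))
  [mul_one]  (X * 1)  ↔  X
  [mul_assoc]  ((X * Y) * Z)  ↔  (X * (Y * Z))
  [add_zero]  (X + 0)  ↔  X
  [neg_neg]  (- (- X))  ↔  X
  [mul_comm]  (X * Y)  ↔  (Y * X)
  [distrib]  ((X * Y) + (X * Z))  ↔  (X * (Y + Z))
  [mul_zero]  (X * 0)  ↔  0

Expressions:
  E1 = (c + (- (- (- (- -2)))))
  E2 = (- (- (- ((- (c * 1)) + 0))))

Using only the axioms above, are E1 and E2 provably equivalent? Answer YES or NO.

NO

The axioms are sound identities: if E1 ↔* E2 then E1 and E2 evaluate identically under any assignment.
Under c=0: E1 evaluates to -2, E2 to 0. Distinct ⇒ no rewrite sequence connects them.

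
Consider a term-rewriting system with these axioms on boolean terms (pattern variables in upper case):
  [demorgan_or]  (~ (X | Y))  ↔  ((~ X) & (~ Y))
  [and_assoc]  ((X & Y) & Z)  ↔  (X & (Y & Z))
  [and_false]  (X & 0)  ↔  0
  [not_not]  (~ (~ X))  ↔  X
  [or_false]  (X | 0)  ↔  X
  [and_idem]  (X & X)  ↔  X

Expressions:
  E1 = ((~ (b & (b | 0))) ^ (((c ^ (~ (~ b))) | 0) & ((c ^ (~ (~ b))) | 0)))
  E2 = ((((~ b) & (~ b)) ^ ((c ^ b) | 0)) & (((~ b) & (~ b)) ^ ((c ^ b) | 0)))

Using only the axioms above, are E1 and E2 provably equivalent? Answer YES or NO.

YES

step 1: and_idem (→) rewrites (((c ^ (~ (~ b))) | 0) & ((c ^ (~ (~ b))) | 0)) into ((c ^ (~ (~ b))) | 0), now ((~ (b & (b | 0))) ^ ((c ^ (~ (~ b))) | 0))
step 2: not_not (→) rewrites (~ (~ b)) into b, now ((~ (b & (b | 0))) ^ ((c ^ b) | 0))
step 3: or_false (→) rewrites (b | 0) into b, now ((~ (b & b)) ^ ((c ^ b) | 0))
step 4: or_false (→) rewrites ((c ^ b) | 0) into (c ^ b), now ((~ (b & b)) ^ (c ^ b))
step 5: and_idem (→) rewrites (b & b) into b, now ((~ b) ^ (c ^ b))
step 6: and_idem (←) rewrites (~ b) into ((~ b) & (~ b)), now (((~ b) & (~ b)) ^ (c ^ b))
step 7: or_false (←) rewrites (c ^ b) into ((c ^ b) | 0), now (((~ b) & (~ b)) ^ ((c ^ b) | 0))
step 8: and_idem (←) rewrites (((~ b) & (~ b)) ^ ((c ^ b) | 0)) into ((((~ b) & (~ b)) ^ ((c ^ b) | 0)) & (((~ b) & (~ b)) ^ ((c ^ b) | 0))), which is E2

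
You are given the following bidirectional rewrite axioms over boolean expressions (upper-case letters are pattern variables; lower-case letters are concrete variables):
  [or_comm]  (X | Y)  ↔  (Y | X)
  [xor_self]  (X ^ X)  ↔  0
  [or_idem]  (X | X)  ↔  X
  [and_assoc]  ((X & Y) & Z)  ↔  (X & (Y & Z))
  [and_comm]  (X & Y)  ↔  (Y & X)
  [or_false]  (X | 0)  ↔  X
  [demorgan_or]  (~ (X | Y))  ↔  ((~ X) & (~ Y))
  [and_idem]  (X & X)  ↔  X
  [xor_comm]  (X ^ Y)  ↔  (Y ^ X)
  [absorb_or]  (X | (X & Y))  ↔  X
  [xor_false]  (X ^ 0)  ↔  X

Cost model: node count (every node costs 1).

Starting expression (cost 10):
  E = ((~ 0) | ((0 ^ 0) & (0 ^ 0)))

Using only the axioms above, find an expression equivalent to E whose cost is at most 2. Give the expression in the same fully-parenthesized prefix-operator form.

(~ 0)   [cost 2]

1. [and_idem →] ((0 ^ 0) & (0 ^ 0))  →  (0 ^ 0);  E = ((~ 0) | (0 ^ 0))
2. [xor_false →] (0 ^ 0)  →  0;  E = ((~ 0) | 0)
3. [or_false →] ((~ 0) | 0)  →  (~ 0);  cost 2 ≤ 2, done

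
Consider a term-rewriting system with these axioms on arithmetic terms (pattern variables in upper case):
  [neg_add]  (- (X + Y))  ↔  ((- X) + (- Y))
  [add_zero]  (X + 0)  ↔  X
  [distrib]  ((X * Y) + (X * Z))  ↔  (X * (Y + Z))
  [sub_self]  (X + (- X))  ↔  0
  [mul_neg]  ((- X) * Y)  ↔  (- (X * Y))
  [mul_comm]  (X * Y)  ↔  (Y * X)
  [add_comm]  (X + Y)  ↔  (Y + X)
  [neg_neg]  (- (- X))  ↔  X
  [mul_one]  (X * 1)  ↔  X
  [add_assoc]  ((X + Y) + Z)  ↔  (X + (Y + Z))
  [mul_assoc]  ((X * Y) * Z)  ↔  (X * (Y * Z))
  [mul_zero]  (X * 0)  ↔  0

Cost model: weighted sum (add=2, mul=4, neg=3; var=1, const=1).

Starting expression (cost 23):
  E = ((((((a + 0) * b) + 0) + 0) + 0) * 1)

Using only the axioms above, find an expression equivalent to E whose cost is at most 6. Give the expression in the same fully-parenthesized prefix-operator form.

(b * a)   [cost 6]

1. [mul_one →] ((((((a + 0) * b) + 0) + 0) + 0) * 1)  →  (((((a + 0) * b) + 0) + 0) + 0)
2. [add_zero →] ((((a + 0) * b) + 0) + 0)  →  (((a + 0) * b) + 0);  E = ((((a + 0) * b) + 0) + 0)
3. [add_zero →] (((a + 0) * b) + 0)  →  ((a + 0) * b);  E = (((a + 0) * b) + 0)
4. [add_zero →] (((a + 0) * b) + 0)  →  ((a + 0) * b)
5. [mul_comm →] ((a + 0) * b)  →  (b * (a + 0))
6. [add_zero →] (a + 0)  →  a;  cost 6 ≤ 6, done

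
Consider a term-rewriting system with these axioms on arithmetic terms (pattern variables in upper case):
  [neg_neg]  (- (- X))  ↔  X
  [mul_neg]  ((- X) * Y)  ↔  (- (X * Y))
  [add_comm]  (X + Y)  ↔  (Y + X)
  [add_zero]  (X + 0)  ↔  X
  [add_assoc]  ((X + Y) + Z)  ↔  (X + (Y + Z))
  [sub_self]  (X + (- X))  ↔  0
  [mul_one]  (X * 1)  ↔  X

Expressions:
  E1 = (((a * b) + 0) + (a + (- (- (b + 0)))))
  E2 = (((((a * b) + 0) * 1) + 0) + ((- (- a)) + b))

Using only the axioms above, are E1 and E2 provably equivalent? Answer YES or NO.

YES

1. [add_zero →] (b + 0)  →  b;  E1 = (((a * b) + 0) + (a + (- (- b))))
2. [neg_neg →] (- (- b))  →  b;  E1 = (((a * b) + 0) + (a + b))
3. [mul_one ←] (a * b)  →  ((a * b) * 1);  E1 = ((((a * b) * 1) + 0) + (a + b))
4. [neg_neg ←] a  →  (- (- a));  E1 = ((((a * b) * 1) + 0) + ((- (- a)) + b))
5. [add_zero ←] (a * b)  →  ((a * b) + 0);  this is E2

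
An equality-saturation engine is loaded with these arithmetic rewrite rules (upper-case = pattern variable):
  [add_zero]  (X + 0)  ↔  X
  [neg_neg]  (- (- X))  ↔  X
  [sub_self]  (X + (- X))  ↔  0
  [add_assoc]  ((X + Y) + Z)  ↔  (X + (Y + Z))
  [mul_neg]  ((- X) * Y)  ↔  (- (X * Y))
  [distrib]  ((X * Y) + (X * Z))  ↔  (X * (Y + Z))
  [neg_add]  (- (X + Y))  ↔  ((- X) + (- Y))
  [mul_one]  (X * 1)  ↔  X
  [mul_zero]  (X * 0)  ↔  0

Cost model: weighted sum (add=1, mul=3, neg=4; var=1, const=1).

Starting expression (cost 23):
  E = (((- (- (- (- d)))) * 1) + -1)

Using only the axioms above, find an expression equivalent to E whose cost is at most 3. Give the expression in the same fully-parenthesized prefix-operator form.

(d + -1)   [cost 3]

step 1: neg_neg (→) rewrites (- (- d)) into d, now (((- (- d)) * 1) + -1)
step 2: mul_one (→) rewrites ((- (- d)) * 1) into (- (- d)), now ((- (- d)) + -1)
step 3: neg_neg (→) rewrites (- (- d)) into d, reaching cost 3 (bound 3)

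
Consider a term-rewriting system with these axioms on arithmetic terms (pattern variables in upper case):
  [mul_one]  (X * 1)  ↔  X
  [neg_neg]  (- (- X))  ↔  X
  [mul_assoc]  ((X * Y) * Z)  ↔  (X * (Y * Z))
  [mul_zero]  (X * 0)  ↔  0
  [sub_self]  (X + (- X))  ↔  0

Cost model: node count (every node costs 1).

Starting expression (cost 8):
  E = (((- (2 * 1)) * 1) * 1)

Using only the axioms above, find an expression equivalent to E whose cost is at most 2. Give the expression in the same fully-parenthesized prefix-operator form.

1. [mul_one →] ((- (2 * 1)) * 1)  →  (- (2 * 1));  E = ((- (2 * 1)) * 1)
2. [mul_one →] ((- (2 * 1)) * 1)  →  (- (2 * 1))
3. [mul_one →] (2 * 1)  →  2;  cost 2 ≤ 2, done

(- 2)   [cost 2]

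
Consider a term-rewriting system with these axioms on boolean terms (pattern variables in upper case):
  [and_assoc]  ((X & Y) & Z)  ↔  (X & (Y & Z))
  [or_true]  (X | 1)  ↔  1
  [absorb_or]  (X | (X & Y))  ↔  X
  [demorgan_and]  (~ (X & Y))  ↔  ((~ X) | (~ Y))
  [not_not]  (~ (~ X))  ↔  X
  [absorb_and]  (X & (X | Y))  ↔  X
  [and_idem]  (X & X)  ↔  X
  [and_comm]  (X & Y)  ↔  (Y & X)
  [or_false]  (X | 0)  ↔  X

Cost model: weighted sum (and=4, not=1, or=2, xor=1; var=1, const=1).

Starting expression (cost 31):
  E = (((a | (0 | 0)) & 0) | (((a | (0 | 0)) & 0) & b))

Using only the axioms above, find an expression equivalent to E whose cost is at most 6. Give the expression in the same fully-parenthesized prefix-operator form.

step 1: absorb_or (→) rewrites (((a | (0 | 0)) & 0) | (((a | (0 | 0)) & 0) & b)) into ((a | (0 | 0)) & 0)
step 2: or_false (→) rewrites (0 | 0) into 0, now ((a | 0) & 0)
step 3: or_false (→) rewrites (a | 0) into a, reaching cost 6 (bound 6)

(a & 0)   [cost 6]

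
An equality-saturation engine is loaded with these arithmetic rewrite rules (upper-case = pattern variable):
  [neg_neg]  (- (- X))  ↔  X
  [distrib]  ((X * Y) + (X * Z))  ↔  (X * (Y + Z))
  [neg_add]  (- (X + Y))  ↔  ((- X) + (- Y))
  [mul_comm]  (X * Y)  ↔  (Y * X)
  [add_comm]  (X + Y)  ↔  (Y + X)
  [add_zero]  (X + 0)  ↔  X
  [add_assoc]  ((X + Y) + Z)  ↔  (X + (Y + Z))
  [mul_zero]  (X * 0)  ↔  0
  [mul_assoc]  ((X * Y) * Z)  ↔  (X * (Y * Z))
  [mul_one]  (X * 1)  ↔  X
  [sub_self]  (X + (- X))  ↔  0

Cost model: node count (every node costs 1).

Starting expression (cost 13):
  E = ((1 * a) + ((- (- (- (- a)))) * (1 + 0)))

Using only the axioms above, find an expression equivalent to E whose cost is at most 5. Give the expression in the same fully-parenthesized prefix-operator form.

1. [neg_neg →] (- (- (- (- a))))  →  (- (- a));  E = ((1 * a) + ((- (- a)) * (1 + 0)))
2. [add_zero →] (1 + 0)  →  1;  E = ((1 * a) + ((- (- a)) * 1))
3. [neg_neg →] (- (- a))  →  a;  E = ((1 * a) + (a * 1))
4. [mul_one →] (a * 1)  →  a;  cost 5 ≤ 5, done

((1 * a) + a)   [cost 5]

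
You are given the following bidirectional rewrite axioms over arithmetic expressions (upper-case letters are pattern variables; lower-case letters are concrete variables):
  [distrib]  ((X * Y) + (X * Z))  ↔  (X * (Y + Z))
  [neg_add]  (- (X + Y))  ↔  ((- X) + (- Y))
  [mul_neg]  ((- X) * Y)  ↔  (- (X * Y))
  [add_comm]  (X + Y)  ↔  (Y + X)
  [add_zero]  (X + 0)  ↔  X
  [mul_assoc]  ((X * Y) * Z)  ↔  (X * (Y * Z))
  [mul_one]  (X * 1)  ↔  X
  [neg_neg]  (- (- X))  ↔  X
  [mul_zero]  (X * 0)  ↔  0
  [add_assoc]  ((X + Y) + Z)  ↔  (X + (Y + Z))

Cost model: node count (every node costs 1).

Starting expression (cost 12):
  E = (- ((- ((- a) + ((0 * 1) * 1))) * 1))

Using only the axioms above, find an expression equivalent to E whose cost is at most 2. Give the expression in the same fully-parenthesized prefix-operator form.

(1) ((0 * 1) * 1)  =[mul_one →]=  (0 * 1)    ⊢ (- ((- ((- a) + (0 * 1))) * 1))
(2) (0 * 1)  =[mul_one →]=  0    ⊢ (- ((- ((- a) + 0)) * 1))
(3) ((- ((- a) + 0)) * 1)  =[mul_one →]=  (- ((- a) + 0))    ⊢ (- (- ((- a) + 0)))
(4) ((- a) + 0)  =[add_zero →]=  (- a)    ⊢ (- (- (- a)))
(5) (- (- a))  =[neg_neg →]=  a    ⊢ cost 2, within 2

(- a)   [cost 2]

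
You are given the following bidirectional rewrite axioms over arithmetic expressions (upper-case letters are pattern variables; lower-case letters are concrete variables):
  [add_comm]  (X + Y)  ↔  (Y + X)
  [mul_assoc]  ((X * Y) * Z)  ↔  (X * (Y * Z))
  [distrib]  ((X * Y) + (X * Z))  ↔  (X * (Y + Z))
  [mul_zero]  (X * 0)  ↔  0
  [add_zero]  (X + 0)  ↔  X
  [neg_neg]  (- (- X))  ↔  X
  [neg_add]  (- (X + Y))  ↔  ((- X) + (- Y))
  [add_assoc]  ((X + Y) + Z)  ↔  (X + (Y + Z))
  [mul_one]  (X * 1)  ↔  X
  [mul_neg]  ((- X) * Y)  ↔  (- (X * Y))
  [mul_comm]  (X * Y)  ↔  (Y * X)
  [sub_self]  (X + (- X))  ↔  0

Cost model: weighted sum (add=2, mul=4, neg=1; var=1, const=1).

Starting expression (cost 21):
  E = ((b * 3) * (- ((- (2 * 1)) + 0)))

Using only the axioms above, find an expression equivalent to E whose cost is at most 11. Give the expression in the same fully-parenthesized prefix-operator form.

((b * 3) * 2)   [cost 11]

(1) ((- (2 * 1)) + 0)  =[add_zero →]=  (- (2 * 1))    ⊢ ((b * 3) * (- (- (2 * 1))))
(2) (- (- (2 * 1)))  =[neg_neg →]=  (2 * 1)    ⊢ ((b * 3) * (2 * 1))
(3) (2 * 1)  =[mul_one →]=  2    ⊢ cost 11, within 11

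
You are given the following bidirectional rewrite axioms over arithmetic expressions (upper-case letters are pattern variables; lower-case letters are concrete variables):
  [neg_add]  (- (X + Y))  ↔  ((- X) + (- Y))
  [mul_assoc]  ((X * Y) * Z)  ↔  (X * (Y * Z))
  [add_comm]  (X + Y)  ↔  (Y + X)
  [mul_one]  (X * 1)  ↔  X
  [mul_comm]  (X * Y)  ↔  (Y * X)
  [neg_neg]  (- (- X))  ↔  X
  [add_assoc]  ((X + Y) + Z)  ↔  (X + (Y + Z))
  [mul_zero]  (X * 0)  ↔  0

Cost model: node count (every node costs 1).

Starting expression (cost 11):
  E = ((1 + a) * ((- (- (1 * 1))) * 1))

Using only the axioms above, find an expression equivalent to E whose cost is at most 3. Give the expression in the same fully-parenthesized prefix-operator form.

(a + 1)   [cost 3]

(1) (- (- (1 * 1)))  =[neg_neg →]=  (1 * 1)    ⊢ ((1 + a) * ((1 * 1) * 1))
(2) (1 + a)  =[add_comm →]=  (a + 1)    ⊢ ((a + 1) * ((1 * 1) * 1))
(3) (1 * 1)  =[mul_one →]=  1    ⊢ ((a + 1) * (1 * 1))
(4) (1 * 1)  =[mul_one →]=  1    ⊢ ((a + 1) * 1)
(5) ((a + 1) * 1)  =[mul_one →]=  (a + 1)    ⊢ cost 3, within 3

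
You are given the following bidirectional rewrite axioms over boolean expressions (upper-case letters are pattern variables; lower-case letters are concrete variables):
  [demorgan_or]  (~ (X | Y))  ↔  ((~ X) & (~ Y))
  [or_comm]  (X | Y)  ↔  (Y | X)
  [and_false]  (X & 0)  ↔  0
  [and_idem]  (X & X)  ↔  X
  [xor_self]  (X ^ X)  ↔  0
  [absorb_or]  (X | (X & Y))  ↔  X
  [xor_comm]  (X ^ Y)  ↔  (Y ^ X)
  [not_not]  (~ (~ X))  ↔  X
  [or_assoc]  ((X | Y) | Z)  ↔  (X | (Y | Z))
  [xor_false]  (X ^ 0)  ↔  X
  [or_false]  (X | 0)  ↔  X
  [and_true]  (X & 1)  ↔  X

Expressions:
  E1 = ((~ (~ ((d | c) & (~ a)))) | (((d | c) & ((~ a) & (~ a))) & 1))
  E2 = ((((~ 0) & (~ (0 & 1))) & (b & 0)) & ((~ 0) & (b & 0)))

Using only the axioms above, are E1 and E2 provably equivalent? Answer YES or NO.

All listed rules preserve value, hence provable equivalence implies equal values everywhere; look for a separating assignment.
a=0, b=0, c=0, d=1 gives E1 ↦ 1, E2 ↦ 0; values differ ⇒ not provably equivalent.

NO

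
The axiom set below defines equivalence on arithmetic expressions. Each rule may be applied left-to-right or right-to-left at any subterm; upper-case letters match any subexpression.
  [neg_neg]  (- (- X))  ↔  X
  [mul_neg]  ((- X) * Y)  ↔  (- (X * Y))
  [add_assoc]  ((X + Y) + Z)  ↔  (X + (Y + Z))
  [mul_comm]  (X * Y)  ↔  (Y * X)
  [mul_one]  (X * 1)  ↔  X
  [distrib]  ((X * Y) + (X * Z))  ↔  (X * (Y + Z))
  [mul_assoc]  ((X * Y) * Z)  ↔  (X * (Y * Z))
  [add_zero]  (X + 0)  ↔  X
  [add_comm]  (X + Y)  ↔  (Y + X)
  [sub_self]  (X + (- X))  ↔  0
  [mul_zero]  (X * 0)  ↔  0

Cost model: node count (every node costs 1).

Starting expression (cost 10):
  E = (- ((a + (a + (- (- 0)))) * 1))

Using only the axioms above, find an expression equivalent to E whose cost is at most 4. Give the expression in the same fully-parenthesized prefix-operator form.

(- (a + a))   [cost 4]

(1) (- (- 0))  =[neg_neg →]=  0    ⊢ (- ((a + (a + 0)) * 1))
(2) (a + 0)  =[add_zero →]=  a    ⊢ (- ((a + a) * 1))
(3) ((a + a) * 1)  =[mul_one →]=  (a + a)    ⊢ cost 4, within 4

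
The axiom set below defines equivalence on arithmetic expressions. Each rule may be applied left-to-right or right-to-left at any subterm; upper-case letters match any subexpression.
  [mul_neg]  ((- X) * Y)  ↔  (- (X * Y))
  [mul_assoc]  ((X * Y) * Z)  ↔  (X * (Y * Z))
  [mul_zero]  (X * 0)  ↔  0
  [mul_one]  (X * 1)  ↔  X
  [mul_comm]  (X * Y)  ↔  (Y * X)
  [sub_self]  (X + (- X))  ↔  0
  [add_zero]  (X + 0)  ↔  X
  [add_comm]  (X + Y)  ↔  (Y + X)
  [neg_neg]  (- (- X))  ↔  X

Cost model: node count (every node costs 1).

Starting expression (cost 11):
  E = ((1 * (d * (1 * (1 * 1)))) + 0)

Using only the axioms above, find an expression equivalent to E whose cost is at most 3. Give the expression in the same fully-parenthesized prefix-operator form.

step 1: mul_one (→) rewrites (1 * 1) into 1, now ((1 * (d * (1 * 1))) + 0)
step 2: add_zero (→) rewrites ((1 * (d * (1 * 1))) + 0) into (1 * (d * (1 * 1)))
step 3: mul_one (→) rewrites (1 * 1) into 1, now (1 * (d * 1))
step 4: mul_one (→) rewrites (d * 1) into d, reaching cost 3 (bound 3)

(1 * d)   [cost 3]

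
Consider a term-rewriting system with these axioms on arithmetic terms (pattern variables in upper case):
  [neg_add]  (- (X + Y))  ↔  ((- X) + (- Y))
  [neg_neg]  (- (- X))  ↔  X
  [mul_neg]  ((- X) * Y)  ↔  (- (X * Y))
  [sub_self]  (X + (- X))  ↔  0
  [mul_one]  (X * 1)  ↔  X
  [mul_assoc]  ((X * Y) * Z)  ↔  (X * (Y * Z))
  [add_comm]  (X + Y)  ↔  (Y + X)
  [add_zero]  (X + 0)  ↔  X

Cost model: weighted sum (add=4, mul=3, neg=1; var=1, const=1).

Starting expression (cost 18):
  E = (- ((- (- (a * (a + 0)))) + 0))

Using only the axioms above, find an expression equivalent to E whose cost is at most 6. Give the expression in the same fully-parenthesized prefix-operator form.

1. [add_zero →] (a + 0)  →  a;  E = (- ((- (- (a * a))) + 0))
2. [add_zero →] ((- (- (a * a))) + 0)  →  (- (- (a * a)));  E = (- (- (- (a * a))))
3. [neg_neg →] (- (- (a * a)))  →  (a * a);  cost 6 ≤ 6, done

(- (a * a))   [cost 6]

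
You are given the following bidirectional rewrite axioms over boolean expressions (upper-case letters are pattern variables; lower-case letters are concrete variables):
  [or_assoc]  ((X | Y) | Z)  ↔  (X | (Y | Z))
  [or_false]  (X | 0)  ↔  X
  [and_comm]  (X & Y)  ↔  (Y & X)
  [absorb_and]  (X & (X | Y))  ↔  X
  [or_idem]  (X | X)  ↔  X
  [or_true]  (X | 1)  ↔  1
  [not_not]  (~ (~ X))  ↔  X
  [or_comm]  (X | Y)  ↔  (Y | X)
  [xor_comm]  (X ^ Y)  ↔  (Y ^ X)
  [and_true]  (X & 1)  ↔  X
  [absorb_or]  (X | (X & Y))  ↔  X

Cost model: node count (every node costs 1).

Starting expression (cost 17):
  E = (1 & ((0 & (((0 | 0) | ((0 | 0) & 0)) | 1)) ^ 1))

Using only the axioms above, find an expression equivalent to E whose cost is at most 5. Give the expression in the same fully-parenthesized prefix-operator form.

step 1: absorb_or (→) rewrites ((0 | 0) | ((0 | 0) & 0)) into (0 | 0), now (1 & ((0 & ((0 | 0) | 1)) ^ 1))
step 2: or_false (→) rewrites (0 | 0) into 0, now (1 & ((0 & (0 | 1)) ^ 1))
step 3: absorb_and (→) rewrites (0 & (0 | 1)) into 0, reaching cost 5 (bound 5)

(1 & (0 ^ 1))   [cost 5]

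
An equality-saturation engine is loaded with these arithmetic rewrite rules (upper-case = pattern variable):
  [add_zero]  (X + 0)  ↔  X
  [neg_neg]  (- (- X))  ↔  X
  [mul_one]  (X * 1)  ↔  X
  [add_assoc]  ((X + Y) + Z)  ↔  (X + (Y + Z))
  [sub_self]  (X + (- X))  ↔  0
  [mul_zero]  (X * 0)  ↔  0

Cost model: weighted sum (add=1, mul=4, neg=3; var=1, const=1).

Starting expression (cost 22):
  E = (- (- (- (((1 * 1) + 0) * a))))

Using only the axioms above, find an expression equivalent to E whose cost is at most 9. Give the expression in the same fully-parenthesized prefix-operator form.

(- (1 * a))   [cost 9]

(1) (1 * 1)  =[mul_one →]=  1    ⊢ (- (- (- ((1 + 0) * a))))
(2) (1 + 0)  =[add_zero →]=  1    ⊢ (- (- (- (1 * a))))
(3) (- (- (- (1 * a))))  =[neg_neg →]=  (- (1 * a))    ⊢ cost 9, within 9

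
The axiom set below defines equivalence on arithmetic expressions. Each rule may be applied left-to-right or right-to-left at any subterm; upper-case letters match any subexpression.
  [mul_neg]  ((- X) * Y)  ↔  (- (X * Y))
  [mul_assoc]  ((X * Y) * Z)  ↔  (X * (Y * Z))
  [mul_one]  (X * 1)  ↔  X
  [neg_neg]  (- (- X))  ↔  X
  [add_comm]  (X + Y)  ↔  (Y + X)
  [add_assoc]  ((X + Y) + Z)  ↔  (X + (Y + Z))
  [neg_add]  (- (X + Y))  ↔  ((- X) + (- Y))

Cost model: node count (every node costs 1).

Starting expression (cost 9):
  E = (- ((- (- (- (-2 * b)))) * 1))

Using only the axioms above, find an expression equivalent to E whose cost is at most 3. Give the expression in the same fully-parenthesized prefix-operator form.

(-2 * b)   [cost 3]

(1) (- (- (-2 * b)))  =[neg_neg →]=  (-2 * b)    ⊢ (- ((- (-2 * b)) * 1))
(2) ((- (-2 * b)) * 1)  =[mul_one →]=  (- (-2 * b))    ⊢ (- (- (-2 * b)))
(3) (- (- (-2 * b)))  =[neg_neg →]=  (-2 * b)    ⊢ cost 3, within 3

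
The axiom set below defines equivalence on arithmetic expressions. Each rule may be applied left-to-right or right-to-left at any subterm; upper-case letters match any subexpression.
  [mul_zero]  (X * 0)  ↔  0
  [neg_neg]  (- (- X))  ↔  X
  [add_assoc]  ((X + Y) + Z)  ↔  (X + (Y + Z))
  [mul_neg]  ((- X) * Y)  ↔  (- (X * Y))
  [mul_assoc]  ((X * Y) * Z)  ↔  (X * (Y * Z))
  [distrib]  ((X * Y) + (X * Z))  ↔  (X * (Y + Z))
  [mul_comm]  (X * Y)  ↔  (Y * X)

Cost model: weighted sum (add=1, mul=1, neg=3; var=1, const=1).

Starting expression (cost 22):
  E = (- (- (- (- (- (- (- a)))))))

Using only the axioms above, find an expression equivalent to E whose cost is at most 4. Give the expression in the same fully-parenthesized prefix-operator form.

(- a)   [cost 4]

step 1: neg_neg (→) rewrites (- (- (- (- a)))) into (- (- a)), now (- (- (- (- (- a)))))
step 2: neg_neg (→) rewrites (- (- (- a))) into (- a), now (- (- (- a)))
step 3: neg_neg (→) rewrites (- (- a)) into a, reaching cost 4 (bound 4)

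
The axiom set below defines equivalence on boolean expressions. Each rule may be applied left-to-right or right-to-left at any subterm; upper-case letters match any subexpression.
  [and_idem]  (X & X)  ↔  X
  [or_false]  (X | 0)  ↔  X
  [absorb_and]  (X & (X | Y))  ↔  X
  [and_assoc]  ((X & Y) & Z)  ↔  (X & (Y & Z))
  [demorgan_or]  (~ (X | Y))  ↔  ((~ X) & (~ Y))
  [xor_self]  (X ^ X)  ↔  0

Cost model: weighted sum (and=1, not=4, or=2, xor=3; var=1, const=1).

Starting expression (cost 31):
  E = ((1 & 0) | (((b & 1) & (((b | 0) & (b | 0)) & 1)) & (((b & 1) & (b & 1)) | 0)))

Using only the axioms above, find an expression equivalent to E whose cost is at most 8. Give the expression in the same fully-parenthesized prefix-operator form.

(1) ((b | 0) & (b | 0))  =[and_idem →]=  (b | 0)    ⊢ ((1 & 0) | (((b & 1) & ((b | 0) & 1)) & (((b & 1) & (b & 1)) | 0)))
(2) (b | 0)  =[or_false →]=  b    ⊢ ((1 & 0) | (((b & 1) & (b & 1)) & (((b & 1) & (b & 1)) | 0)))
(3) (((b & 1) & (b & 1)) & (((b & 1) & (b & 1)) | 0))  =[absorb_and →]=  ((b & 1) & (b & 1))    ⊢ ((1 & 0) | ((b & 1) & (b & 1)))
(4) ((b & 1) & (b & 1))  =[and_idem →]=  (b & 1)    ⊢ cost 8, within 8

((1 & 0) | (b & 1))   [cost 8]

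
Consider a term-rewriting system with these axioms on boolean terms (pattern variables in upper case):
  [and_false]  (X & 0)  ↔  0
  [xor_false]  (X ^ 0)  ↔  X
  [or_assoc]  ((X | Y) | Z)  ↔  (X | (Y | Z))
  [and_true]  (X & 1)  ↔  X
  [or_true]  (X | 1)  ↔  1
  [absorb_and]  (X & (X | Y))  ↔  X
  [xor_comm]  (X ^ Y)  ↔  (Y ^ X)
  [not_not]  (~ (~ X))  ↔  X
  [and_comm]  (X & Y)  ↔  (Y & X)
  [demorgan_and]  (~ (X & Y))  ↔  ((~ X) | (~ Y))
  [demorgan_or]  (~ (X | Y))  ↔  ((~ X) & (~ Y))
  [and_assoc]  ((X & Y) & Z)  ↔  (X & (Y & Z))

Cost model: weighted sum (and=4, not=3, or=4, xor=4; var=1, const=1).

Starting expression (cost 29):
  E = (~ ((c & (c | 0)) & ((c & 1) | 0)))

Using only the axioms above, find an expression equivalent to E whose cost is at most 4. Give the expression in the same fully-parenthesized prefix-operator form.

(~ c)   [cost 4]

step 1: and_true (→) rewrites (c & 1) into c, now (~ ((c & (c | 0)) & (c | 0)))
step 2: absorb_and (→) rewrites (c & (c | 0)) into c, now (~ (c & (c | 0)))
step 3: absorb_and (→) rewrites (c & (c | 0)) into c, reaching cost 4 (bound 4)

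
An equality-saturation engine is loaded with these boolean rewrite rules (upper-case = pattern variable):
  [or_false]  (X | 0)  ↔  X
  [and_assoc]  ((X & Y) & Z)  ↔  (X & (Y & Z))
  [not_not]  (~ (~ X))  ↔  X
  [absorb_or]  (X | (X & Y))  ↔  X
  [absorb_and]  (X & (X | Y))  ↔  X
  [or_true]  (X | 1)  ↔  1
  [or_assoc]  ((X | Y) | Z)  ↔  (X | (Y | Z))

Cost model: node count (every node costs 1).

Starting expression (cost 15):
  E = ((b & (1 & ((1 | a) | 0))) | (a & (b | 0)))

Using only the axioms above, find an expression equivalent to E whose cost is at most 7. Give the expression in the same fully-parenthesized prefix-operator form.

(1) ((1 | a) | 0)  =[or_false →]=  (1 | a)    ⊢ ((b & (1 & (1 | a))) | (a & (b | 0)))
(2) (1 & (1 | a))  =[absorb_and →]=  1    ⊢ ((b & 1) | (a & (b | 0)))
(3) (b | 0)  =[or_false →]=  b    ⊢ cost 7, within 7

((b & 1) | (a & b))   [cost 7]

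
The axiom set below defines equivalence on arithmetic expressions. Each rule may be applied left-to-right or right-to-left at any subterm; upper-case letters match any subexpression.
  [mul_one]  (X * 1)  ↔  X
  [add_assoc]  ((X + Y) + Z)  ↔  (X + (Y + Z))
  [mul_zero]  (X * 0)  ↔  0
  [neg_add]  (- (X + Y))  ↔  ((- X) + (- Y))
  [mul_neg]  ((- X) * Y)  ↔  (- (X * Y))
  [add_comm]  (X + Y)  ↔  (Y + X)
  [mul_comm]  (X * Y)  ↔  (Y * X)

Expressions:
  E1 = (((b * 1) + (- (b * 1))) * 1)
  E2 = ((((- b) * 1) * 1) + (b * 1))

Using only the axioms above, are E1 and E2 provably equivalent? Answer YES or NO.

YES

step 1: mul_one (→) rewrites (b * 1) into b, now ((b + (- (b * 1))) * 1)
step 2: mul_one (→) rewrites ((b + (- (b * 1))) * 1) into (b + (- (b * 1)))
step 3: mul_one (→) rewrites (b * 1) into b, now (b + (- b))
step 4: mul_one (←) rewrites (- b) into ((- b) * 1), now (b + ((- b) * 1))
step 5: mul_one (←) rewrites b into (b * 1), now ((b * 1) + ((- b) * 1))
step 6: add_comm (→) rewrites ((b * 1) + ((- b) * 1)) into (((- b) * 1) + (b * 1))
step 7: mul_one (←) rewrites (- b) into ((- b) * 1), which is E2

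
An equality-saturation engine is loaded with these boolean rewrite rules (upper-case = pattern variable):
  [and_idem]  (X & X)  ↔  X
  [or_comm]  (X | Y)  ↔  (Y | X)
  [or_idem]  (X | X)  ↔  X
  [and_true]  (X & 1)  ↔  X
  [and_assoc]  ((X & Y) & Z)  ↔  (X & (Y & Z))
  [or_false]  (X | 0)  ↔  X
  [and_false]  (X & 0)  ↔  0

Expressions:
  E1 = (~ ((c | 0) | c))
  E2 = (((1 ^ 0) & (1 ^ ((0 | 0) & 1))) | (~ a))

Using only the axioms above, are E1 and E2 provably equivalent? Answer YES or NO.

NO

The axioms are sound identities: if E1 ↔* E2 then E1 and E2 evaluate identically under any assignment.
Under a=0, c=1: E1 evaluates to 0, E2 to 1. Distinct ⇒ no rewrite sequence connects them.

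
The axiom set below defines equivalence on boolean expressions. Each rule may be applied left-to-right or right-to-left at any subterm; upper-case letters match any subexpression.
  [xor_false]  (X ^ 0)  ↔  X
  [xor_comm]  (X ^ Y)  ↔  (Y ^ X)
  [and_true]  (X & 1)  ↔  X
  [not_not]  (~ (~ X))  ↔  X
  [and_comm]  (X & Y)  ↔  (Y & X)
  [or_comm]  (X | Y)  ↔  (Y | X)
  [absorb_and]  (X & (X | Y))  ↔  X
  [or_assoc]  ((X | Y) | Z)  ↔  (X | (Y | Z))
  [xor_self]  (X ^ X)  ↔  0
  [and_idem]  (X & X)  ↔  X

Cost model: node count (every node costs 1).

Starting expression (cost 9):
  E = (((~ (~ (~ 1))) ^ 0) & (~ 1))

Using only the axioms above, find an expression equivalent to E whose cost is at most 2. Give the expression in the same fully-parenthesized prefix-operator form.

(~ 1)   [cost 2]

(1) (~ (~ (~ 1)))  =[not_not →]=  (~ 1)    ⊢ (((~ 1) ^ 0) & (~ 1))
(2) ((~ 1) ^ 0)  =[xor_false →]=  (~ 1)    ⊢ ((~ 1) & (~ 1))
(3) ((~ 1) & (~ 1))  =[and_idem →]=  (~ 1)    ⊢ cost 2, within 2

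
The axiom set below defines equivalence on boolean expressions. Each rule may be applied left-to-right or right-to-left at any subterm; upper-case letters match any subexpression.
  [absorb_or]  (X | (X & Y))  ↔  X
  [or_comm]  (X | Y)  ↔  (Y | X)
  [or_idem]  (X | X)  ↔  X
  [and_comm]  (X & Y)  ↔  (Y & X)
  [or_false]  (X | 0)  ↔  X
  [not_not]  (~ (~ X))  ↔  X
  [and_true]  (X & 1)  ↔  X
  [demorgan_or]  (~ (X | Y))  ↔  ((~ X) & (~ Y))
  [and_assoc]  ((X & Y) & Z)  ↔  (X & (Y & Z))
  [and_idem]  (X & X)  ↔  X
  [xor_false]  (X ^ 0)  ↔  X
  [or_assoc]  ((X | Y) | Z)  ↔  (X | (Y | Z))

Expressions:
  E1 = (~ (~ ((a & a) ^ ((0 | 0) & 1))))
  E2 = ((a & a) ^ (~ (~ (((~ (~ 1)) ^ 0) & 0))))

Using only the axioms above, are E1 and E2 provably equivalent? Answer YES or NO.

YES

(1) (~ (~ ((a & a) ^ ((0 | 0) & 1))))  =[not_not →]=  ((a & a) ^ ((0 | 0) & 1))
(2) (0 | 0)  =[or_idem →]=  0    ⊢ ((a & a) ^ (0 & 1))
(3) (0 & 1)  =[and_comm →]=  (1 & 0)    ⊢ ((a & a) ^ (1 & 0))
(4) 1  =[xor_false ←]=  (1 ^ 0)    ⊢ ((a & a) ^ ((1 ^ 0) & 0))
(5) 1  =[not_not ←]=  (~ (~ 1))    ⊢ ((a & a) ^ (((~ (~ 1)) ^ 0) & 0))
(6) (((~ (~ 1)) ^ 0) & 0)  =[not_not ←]=  (~ (~ (((~ (~ 1)) ^ 0) & 0)))    ⊢ E2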